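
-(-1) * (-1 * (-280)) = 280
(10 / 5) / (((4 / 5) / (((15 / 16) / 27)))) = 25 / 288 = 0.09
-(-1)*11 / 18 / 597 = 11 / 10746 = 0.00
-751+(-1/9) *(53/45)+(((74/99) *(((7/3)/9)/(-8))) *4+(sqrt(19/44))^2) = -40137551/53460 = -750.80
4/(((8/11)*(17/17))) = 11/2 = 5.50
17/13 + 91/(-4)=-1115/52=-21.44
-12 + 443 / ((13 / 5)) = 2059 / 13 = 158.38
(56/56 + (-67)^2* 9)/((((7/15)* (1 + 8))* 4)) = 101005/42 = 2404.88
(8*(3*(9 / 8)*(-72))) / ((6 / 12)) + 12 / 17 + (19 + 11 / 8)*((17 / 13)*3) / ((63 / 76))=-35186831 / 9282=-3790.87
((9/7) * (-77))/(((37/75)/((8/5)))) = -11880/37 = -321.08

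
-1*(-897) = 897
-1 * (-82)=82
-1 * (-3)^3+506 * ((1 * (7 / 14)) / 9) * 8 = 2267 / 9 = 251.89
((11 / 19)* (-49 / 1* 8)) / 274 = -2156 / 2603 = -0.83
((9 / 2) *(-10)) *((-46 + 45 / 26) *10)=258975 / 13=19921.15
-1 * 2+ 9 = 7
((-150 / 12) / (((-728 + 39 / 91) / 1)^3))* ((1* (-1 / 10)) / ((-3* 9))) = 1715 / 14267398250556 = 0.00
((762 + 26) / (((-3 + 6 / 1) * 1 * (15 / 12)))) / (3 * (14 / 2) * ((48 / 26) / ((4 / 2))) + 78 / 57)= 389272 / 38445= 10.13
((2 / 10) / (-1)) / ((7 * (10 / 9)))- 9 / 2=-792 / 175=-4.53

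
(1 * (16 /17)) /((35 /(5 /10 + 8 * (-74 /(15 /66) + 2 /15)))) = -624776 /8925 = -70.00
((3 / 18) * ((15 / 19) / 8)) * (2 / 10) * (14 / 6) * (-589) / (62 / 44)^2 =-847 / 372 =-2.28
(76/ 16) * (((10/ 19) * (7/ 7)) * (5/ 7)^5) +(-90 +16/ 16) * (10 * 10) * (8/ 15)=-478616485/ 100842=-4746.20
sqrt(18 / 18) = 1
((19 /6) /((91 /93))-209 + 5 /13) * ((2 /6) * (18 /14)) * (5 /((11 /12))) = -480.11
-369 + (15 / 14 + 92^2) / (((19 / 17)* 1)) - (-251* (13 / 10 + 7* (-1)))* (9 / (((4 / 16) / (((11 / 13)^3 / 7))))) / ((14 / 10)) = 16449210979 / 4090814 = 4021.01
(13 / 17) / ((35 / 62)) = 806 / 595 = 1.35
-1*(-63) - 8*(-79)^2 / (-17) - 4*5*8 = 48279 / 17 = 2839.94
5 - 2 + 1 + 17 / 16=5.06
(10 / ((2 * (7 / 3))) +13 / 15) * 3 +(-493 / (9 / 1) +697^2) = 153015424 / 315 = 485763.25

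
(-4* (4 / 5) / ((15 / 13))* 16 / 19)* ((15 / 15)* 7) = -23296 / 1425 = -16.35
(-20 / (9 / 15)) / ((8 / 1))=-25 / 6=-4.17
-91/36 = -2.53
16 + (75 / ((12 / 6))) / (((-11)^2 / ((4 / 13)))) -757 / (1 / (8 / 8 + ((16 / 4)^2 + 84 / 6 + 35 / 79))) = -2955850202 / 124267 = -23786.28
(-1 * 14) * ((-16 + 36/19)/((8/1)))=469/19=24.68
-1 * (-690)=690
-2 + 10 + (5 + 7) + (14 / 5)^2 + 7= 871 / 25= 34.84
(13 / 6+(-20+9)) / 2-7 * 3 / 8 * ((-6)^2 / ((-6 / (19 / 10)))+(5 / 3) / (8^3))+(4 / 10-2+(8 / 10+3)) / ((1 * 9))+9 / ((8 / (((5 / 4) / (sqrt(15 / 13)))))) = 3 * sqrt(195) / 32+4745177 / 184320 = 27.05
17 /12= 1.42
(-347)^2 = 120409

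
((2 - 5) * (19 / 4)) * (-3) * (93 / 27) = 589 / 4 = 147.25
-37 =-37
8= 8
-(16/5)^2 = -256/25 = -10.24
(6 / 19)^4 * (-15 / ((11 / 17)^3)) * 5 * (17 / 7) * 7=-8118241200 / 173457251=-46.80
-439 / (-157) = 439 / 157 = 2.80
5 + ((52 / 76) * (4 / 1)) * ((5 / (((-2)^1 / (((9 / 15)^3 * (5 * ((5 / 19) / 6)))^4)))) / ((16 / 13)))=198086811191 / 39617584000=5.00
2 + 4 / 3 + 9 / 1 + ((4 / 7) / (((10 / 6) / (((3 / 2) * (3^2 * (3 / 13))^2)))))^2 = 1811087977 / 104961675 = 17.25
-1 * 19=-19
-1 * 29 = -29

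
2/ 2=1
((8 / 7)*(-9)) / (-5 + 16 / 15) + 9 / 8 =12357 / 3304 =3.74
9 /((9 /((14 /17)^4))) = 38416 /83521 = 0.46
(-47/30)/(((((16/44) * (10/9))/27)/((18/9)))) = -41877/200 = -209.38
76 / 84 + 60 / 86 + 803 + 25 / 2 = 1475687 / 1806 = 817.10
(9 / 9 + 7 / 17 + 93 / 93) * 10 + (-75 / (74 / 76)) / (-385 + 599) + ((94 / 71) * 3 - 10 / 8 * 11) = 267205629 / 19114052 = 13.98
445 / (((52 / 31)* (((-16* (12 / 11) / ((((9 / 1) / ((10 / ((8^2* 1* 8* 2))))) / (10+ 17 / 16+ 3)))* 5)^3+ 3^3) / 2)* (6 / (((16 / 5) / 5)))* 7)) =30804889567232 / 93875901959385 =0.33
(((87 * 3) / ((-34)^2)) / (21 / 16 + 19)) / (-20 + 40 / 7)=-1827 / 2348125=-0.00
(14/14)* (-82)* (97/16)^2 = -385769/128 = -3013.82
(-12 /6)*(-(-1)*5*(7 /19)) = -70 /19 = -3.68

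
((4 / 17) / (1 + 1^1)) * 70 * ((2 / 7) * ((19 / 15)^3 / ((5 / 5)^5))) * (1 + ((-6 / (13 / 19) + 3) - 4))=-2085136 / 49725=-41.93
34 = 34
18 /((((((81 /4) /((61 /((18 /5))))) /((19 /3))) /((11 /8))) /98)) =3123505 /243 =12853.93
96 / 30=16 / 5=3.20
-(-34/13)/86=17/559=0.03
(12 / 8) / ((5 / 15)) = 9 / 2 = 4.50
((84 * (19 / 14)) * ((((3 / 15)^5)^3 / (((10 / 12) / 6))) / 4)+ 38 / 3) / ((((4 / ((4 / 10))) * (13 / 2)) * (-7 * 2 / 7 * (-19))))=152587890706 / 29754638671875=0.01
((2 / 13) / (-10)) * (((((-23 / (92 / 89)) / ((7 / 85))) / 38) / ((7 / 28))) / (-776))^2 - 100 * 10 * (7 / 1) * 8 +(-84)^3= -359316072478582357 / 553898345728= -648704.00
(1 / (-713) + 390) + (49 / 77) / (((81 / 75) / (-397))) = 33050818 / 211761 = 156.08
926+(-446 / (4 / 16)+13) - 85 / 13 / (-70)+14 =-151225 / 182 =-830.91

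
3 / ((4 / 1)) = 3 / 4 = 0.75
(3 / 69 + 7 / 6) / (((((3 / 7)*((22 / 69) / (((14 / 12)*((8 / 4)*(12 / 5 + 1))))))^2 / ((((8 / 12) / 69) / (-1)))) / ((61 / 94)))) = -7068647243 / 276388200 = -25.58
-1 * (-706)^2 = -498436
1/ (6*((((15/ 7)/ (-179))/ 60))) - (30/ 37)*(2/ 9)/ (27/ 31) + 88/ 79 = -197561270/ 236763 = -834.43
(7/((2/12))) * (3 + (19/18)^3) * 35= 5966975/972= 6138.86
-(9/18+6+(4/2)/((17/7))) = -249/34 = -7.32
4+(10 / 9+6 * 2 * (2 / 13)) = 814 / 117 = 6.96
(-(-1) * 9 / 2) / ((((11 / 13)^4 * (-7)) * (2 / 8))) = -514098 / 102487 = -5.02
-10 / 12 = -5 / 6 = -0.83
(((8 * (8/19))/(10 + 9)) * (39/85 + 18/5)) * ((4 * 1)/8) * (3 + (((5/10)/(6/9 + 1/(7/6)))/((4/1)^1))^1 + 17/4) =129513/49096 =2.64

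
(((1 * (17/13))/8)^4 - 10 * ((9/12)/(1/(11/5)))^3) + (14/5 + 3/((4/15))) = -90285402151/2924646400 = -30.87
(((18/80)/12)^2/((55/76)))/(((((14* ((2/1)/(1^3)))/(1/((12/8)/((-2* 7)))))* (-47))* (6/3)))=57/33088000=0.00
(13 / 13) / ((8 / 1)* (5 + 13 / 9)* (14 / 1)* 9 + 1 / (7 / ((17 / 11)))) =77 / 500209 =0.00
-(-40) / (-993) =-40 / 993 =-0.04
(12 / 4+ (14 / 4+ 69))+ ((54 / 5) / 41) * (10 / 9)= 6215 / 82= 75.79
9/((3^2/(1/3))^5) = 1/1594323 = 0.00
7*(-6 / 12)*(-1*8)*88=2464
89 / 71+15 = 1154 / 71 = 16.25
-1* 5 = -5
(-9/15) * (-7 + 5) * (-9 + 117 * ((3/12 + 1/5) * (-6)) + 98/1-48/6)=-7047/25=-281.88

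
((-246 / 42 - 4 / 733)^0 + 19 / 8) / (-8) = -27 / 64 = -0.42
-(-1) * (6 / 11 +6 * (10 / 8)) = 177 / 22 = 8.05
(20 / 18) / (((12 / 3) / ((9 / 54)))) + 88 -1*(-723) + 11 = 88781 / 108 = 822.05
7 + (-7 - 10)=-10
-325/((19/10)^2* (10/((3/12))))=-1625/722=-2.25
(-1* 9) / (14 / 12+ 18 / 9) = -54 / 19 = -2.84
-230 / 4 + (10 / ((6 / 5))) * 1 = -295 / 6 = -49.17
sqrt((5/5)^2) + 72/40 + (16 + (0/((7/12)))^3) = 94/5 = 18.80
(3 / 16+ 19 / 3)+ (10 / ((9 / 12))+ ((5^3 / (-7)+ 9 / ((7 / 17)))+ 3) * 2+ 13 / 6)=1729 / 48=36.02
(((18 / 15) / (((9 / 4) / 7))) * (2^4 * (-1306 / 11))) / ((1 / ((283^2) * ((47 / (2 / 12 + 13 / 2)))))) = -1101189151552 / 275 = -4004324187.46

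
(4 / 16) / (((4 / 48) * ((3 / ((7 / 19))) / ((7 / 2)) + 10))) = 147 / 604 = 0.24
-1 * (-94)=94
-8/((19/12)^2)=-1152/361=-3.19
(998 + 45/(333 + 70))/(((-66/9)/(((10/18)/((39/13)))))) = -2011195/79794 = -25.20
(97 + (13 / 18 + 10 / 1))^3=7290099019 / 5832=1250016.98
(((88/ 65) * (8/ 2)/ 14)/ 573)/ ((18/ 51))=1496/ 782145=0.00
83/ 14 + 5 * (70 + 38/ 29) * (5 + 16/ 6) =3336701/ 1218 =2739.49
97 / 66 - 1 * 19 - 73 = -5975 / 66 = -90.53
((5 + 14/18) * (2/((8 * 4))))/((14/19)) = 0.49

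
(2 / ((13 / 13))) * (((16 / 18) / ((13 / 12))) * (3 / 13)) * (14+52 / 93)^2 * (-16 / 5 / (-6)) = 938657792 / 21925215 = 42.81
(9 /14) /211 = 9 /2954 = 0.00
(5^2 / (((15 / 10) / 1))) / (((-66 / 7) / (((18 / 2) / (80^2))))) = -7 / 2816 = -0.00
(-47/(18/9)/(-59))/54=47/6372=0.01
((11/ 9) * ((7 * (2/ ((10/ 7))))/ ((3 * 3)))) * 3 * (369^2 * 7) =3805447.80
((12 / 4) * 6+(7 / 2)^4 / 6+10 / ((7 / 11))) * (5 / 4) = 197315 / 2688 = 73.41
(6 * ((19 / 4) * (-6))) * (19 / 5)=-3249 / 5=-649.80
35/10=7/2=3.50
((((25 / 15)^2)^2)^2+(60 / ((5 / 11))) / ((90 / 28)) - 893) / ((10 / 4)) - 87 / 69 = -318.22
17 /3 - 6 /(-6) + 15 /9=25 /3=8.33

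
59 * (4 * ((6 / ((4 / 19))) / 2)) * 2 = 6726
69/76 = 0.91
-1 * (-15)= 15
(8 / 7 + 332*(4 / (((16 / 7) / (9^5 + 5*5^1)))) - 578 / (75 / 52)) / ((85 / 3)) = 18018837058 / 14875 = 1211350.39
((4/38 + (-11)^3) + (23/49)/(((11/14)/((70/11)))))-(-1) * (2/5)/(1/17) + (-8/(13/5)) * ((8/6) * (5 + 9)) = -617642791/448305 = -1377.73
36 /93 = 12 /31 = 0.39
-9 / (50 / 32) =-144 / 25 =-5.76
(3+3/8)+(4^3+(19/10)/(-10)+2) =13837/200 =69.18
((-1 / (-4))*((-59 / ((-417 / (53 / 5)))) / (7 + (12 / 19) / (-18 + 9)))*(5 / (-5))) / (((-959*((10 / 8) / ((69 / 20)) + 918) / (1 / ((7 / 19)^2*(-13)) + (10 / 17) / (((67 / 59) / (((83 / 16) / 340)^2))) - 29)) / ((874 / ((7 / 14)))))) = -113729813837743140655797 / 35819919862468430031616000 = -0.00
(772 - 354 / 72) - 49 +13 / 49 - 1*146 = 336541 / 588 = 572.35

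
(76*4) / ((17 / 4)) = 1216 / 17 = 71.53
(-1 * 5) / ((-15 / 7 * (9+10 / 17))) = 119 / 489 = 0.24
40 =40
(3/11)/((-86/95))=-285/946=-0.30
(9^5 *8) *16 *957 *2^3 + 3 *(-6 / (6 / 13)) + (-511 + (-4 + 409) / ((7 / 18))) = 405062916464 / 7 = 57866130923.43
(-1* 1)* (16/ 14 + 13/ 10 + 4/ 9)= -1819/ 630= -2.89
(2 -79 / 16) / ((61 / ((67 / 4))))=-3149 / 3904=-0.81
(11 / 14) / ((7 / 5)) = 55 / 98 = 0.56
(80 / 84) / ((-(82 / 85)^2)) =-36125 / 35301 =-1.02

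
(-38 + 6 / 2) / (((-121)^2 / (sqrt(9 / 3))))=-35 * sqrt(3) / 14641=-0.00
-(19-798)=779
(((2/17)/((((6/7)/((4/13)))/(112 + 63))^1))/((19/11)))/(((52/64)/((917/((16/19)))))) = 49426300/8619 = 5734.57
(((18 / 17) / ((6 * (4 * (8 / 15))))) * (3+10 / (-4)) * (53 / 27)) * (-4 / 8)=-0.04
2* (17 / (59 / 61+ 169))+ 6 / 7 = 1.06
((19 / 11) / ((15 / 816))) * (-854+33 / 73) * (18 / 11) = -5796232416 / 44165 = -131240.40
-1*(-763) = 763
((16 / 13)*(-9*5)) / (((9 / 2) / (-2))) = 320 / 13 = 24.62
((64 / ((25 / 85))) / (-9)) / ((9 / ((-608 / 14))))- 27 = 254207 / 2835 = 89.67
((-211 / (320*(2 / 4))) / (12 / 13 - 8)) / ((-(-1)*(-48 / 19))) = -0.07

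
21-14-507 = -500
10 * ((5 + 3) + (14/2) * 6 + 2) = 520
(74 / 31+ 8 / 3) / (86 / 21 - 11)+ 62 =55080 / 899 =61.27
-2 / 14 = -1 / 7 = -0.14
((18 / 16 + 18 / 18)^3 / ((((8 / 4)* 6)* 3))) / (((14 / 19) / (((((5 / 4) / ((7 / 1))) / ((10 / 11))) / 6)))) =1026817 / 86704128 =0.01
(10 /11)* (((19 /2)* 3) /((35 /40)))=2280 /77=29.61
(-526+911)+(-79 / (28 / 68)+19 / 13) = 194.60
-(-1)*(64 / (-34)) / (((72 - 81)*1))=0.21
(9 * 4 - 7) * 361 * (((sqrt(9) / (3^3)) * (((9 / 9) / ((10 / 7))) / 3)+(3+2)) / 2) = 14206433 / 540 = 26308.21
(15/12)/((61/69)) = 1.41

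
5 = 5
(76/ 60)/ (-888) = -19/ 13320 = -0.00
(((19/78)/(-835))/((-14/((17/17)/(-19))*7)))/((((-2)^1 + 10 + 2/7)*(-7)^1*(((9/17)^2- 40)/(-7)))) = 289/607073343240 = 0.00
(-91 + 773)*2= 1364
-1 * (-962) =962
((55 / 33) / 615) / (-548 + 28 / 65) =-65 / 13133448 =-0.00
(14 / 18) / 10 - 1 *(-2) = 187 / 90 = 2.08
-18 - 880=-898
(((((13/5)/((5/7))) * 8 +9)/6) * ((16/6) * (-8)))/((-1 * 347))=30496/78075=0.39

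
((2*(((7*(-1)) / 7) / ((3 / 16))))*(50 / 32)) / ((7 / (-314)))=747.62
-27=-27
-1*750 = -750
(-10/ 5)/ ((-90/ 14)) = 14/ 45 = 0.31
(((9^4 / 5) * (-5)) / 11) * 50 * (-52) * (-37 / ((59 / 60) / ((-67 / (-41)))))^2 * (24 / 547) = 9057538354400640000 / 35208842537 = 257251806.70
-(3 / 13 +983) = -12782 / 13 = -983.23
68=68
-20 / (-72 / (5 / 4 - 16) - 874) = 590 / 25639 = 0.02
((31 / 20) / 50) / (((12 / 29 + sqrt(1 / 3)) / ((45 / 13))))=-72819 / 265850 + 234639 * sqrt(3) / 1063400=0.11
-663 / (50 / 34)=-11271 / 25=-450.84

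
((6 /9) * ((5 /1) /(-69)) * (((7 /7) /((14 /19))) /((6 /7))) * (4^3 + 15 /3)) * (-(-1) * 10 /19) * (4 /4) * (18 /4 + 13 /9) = -2675 /162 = -16.51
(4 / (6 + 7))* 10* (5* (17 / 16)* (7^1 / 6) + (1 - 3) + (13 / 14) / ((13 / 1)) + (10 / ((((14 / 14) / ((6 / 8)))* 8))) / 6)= 7435 / 546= 13.62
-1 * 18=-18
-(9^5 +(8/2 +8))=-59061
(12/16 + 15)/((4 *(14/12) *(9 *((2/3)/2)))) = 9/8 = 1.12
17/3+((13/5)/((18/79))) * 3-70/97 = 38003/970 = 39.18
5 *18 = 90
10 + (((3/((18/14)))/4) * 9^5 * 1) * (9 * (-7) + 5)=-3995629/2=-1997814.50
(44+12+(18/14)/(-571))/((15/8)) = 1790584/59955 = 29.87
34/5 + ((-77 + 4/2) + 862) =3969/5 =793.80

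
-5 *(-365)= 1825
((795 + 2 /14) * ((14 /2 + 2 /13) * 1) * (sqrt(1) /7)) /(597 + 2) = 517638 /381563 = 1.36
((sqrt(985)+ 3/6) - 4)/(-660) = 7/1320 - sqrt(985)/660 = -0.04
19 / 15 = 1.27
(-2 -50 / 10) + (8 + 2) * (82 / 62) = 193 / 31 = 6.23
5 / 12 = 0.42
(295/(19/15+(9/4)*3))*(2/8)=4425/481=9.20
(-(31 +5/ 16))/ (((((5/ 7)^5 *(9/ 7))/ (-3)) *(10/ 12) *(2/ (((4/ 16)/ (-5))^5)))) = -58942149/ 800000000000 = -0.00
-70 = -70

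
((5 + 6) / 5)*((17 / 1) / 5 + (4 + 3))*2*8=9152 / 25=366.08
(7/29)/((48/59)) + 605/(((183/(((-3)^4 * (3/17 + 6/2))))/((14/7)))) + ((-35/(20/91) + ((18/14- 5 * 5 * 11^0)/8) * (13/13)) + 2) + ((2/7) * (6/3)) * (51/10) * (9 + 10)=80668901507/50522640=1596.69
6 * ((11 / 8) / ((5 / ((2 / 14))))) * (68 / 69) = 187 / 805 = 0.23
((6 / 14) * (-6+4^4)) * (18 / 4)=3375 / 7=482.14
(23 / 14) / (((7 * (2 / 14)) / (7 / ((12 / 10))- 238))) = -4577 / 12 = -381.42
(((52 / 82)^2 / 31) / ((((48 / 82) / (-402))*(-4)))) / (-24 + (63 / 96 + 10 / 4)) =-90584 / 847757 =-0.11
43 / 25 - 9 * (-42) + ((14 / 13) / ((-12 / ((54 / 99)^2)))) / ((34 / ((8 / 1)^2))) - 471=-61056562 / 668525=-91.33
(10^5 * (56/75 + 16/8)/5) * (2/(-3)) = -329600/9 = -36622.22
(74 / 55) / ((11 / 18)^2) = 23976 / 6655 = 3.60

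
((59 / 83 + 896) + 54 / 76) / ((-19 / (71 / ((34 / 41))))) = -4043.95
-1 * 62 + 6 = -56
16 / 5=3.20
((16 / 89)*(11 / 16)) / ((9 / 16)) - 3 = -2227 / 801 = -2.78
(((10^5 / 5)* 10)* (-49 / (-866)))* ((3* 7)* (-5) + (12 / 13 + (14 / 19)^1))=-125072500000 / 106951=-1169437.41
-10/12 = -0.83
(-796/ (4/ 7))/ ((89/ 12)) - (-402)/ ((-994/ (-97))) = -6572619/ 44233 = -148.59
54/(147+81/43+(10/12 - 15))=13932/34757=0.40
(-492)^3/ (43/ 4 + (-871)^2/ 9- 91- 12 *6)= -4287437568/ 3029083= -1415.42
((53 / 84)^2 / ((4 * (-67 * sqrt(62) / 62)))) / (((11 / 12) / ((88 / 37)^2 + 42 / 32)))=-428802277 * sqrt(62) / 37968919296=-0.09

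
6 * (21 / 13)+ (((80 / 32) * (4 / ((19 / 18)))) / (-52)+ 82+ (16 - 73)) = 8524 / 247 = 34.51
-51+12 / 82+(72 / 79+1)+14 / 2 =-135851 / 3239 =-41.94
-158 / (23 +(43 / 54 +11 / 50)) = -106650 / 16211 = -6.58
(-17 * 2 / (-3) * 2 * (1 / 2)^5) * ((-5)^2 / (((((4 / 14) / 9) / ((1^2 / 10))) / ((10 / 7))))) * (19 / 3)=8075 / 16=504.69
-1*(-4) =4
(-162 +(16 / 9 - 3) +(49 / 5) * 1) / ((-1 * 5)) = 6904 / 225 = 30.68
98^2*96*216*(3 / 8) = 74680704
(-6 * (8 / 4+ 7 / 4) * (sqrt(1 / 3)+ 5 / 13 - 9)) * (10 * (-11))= -277200 / 13+ 825 * sqrt(3)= -19894.14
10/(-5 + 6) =10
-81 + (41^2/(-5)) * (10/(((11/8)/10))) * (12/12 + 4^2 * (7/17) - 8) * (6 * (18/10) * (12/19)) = 243712719/3553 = 68593.50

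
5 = 5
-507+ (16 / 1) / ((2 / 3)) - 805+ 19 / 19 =-1287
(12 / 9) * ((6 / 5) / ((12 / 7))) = 14 / 15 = 0.93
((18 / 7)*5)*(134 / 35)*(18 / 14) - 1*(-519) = 199725 / 343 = 582.29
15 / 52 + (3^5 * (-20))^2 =1228219215 / 52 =23619600.29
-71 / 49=-1.45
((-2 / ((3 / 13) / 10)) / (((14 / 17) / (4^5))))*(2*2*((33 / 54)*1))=-49786880 / 189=-263422.65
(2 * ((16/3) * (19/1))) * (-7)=-1418.67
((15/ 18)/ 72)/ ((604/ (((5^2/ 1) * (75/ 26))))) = 3125/ 2261376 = 0.00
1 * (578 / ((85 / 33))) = 1122 / 5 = 224.40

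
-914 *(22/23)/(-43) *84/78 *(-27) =-7600824/12857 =-591.18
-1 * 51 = -51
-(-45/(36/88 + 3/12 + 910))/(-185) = -396/1482553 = -0.00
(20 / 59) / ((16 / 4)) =5 / 59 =0.08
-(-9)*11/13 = 99/13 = 7.62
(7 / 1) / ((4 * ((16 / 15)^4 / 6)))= 1063125 / 131072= 8.11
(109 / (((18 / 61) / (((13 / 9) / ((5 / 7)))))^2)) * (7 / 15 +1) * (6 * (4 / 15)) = 147782030396 / 12301875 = 12012.97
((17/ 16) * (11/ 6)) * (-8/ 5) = -3.12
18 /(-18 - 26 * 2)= -9 /35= -0.26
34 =34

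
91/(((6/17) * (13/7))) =833/6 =138.83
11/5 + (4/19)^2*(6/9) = 12073/5415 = 2.23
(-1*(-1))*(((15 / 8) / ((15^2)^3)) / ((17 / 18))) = 1 / 5737500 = 0.00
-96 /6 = -16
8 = 8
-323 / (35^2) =-323 / 1225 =-0.26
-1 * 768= -768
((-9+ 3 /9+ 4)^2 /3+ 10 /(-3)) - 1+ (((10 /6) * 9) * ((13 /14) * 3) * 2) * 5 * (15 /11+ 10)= 4751.30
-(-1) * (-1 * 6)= -6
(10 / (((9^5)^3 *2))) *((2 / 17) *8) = 80 / 3500149245609033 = 0.00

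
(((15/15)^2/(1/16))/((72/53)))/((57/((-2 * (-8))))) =3.31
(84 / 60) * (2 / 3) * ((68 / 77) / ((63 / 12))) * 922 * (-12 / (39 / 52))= -8025088 / 3465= -2316.04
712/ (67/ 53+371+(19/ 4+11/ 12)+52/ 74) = 1.88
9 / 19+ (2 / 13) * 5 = 307 / 247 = 1.24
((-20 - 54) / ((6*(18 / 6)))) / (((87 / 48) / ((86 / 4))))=-12728 / 261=-48.77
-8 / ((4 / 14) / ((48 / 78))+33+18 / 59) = -13216 / 55787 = -0.24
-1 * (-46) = 46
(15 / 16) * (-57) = -855 / 16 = -53.44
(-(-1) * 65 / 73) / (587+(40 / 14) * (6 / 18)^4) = 36855 / 24297977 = 0.00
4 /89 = 0.04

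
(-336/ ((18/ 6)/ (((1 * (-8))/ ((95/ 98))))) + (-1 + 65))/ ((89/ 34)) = 3192192/ 8455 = 377.55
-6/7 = -0.86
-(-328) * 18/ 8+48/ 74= 27330/ 37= 738.65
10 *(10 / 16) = 25 / 4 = 6.25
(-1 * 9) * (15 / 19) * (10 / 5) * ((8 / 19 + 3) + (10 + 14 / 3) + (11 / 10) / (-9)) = -92163 / 361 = -255.30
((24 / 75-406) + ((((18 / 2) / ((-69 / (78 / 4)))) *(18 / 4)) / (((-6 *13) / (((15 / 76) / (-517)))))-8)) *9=-672928713909 / 180743200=-3723.12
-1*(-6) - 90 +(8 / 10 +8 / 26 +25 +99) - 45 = -253 / 65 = -3.89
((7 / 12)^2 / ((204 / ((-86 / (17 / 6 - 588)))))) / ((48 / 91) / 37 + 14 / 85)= 35471345 / 25895001312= 0.00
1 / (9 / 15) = 5 / 3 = 1.67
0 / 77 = 0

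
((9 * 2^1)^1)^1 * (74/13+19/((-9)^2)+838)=1777310/117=15190.68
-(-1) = 1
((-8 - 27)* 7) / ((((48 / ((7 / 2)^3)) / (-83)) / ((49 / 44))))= 20227.89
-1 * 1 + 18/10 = 4/5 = 0.80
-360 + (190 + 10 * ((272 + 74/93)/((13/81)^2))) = 553951270/5239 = 105736.07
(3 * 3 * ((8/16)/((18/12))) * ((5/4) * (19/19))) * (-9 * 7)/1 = -945/4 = -236.25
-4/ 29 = -0.14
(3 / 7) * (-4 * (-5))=60 / 7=8.57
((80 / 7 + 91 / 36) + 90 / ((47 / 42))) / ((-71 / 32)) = -8942872 / 210231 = -42.54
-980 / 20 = -49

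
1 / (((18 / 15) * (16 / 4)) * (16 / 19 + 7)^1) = 95 / 3576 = 0.03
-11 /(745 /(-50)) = 0.74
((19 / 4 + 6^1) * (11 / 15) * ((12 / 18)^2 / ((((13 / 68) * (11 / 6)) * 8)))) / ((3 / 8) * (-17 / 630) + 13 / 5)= 81872 / 169689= 0.48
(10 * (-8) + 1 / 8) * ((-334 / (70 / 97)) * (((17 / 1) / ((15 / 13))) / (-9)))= -254178509 / 4200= -60518.69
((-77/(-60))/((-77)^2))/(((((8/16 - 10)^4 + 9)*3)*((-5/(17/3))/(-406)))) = 3944/968702625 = 0.00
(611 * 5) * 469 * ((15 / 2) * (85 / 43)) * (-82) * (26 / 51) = -38183986750 / 43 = -887999691.86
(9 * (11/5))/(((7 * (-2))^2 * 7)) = 99/6860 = 0.01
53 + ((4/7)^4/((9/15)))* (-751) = -579521/7203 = -80.46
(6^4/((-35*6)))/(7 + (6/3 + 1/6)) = -0.67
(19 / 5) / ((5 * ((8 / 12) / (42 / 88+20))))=51357 / 2200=23.34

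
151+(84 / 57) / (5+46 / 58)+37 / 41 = 711181 / 4674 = 152.16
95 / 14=6.79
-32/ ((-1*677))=32/ 677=0.05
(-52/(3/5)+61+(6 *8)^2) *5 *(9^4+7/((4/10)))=449640475/6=74940079.17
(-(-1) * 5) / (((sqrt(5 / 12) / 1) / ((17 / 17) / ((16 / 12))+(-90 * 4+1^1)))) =-1433 * sqrt(15) / 2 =-2774.99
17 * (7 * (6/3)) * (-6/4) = -357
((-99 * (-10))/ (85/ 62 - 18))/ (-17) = 61380/ 17527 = 3.50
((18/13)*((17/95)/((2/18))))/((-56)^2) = 1377/1936480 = 0.00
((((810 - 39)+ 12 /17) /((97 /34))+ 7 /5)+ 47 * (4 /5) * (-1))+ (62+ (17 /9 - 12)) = 286.18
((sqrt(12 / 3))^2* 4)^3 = 4096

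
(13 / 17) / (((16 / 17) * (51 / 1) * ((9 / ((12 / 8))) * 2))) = 0.00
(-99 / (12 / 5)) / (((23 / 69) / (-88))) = 10890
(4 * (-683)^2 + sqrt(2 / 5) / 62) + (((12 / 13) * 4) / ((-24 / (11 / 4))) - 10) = sqrt(10) / 310 + 48514585 / 26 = 1865945.59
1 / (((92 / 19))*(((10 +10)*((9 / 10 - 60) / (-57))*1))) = 361 / 36248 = 0.01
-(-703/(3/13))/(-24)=-9139/72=-126.93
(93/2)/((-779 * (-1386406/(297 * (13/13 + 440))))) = 248589/44082052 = 0.01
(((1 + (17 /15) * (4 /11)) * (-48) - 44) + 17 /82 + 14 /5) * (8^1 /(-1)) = 870.20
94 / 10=47 / 5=9.40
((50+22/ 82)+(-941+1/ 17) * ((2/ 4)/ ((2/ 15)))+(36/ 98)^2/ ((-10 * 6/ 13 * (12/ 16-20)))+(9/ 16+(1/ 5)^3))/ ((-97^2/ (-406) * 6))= -25991683565395259/ 1039231596018000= -25.01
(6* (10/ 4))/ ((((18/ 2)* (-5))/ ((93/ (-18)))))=31/ 18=1.72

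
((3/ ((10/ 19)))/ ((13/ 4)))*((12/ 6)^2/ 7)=456/ 455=1.00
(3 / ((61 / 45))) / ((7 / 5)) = 675 / 427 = 1.58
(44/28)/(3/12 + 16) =44/455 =0.10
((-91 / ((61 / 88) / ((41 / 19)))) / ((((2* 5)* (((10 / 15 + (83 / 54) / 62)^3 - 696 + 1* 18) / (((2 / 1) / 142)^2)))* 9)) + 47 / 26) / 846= 0.00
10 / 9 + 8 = 82 / 9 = 9.11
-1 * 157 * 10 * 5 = -7850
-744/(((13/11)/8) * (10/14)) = -458304/65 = -7050.83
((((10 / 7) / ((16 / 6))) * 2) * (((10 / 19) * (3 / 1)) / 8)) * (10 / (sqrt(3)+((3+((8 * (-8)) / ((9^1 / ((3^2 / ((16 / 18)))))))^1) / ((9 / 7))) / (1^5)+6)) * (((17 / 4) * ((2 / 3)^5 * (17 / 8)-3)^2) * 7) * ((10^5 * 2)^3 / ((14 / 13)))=-215750224421875000000000000 / 2970083781-1508742828125000000000000 * sqrt(3) / 990027927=-75280664994641097.05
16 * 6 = 96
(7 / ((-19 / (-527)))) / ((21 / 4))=2108 / 57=36.98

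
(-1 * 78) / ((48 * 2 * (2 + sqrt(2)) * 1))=-13 / 16 + 13 * sqrt(2) / 32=-0.24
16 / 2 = 8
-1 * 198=-198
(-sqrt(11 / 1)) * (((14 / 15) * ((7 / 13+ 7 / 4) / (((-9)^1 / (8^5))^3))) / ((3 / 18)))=29308581949997056 * sqrt(11) / 47385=2051399587749.77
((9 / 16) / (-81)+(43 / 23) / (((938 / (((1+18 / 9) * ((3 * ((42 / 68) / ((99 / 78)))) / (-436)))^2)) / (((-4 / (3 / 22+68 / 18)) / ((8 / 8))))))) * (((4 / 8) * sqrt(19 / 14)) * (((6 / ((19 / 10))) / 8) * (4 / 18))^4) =-1127718556981525 * sqrt(266) / 76794090715814229793728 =-0.00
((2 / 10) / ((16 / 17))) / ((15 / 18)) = 51 / 200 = 0.26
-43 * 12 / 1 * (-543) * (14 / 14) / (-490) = -140094 / 245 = -571.81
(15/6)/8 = 5/16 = 0.31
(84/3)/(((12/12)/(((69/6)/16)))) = 161/8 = 20.12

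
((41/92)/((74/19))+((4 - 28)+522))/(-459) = -3391163/3124872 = -1.09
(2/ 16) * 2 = 1/ 4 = 0.25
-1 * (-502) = 502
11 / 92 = 0.12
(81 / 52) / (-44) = -81 / 2288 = -0.04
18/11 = 1.64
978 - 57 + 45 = 966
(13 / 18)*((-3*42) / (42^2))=-13 / 252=-0.05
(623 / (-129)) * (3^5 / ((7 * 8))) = -7209 / 344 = -20.96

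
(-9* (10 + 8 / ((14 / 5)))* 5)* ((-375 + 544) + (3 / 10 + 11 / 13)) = -8958195 / 91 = -98441.70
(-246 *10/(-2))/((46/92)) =2460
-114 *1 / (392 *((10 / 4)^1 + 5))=-19 / 490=-0.04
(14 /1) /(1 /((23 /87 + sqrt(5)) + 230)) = 14 * sqrt(5) + 280462 /87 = 3255.01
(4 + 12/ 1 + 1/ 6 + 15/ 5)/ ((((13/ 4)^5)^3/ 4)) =246960619520/ 153557679042272271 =0.00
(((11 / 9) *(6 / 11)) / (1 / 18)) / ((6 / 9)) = 18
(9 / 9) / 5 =1 / 5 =0.20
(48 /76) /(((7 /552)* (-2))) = -3312 /133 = -24.90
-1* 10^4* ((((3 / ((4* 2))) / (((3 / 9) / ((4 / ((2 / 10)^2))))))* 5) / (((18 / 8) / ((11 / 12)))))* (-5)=34375000 / 3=11458333.33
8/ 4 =2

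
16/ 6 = 8/ 3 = 2.67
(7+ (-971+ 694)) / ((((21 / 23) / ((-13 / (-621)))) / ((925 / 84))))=-60125 / 882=-68.17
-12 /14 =-6 /7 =-0.86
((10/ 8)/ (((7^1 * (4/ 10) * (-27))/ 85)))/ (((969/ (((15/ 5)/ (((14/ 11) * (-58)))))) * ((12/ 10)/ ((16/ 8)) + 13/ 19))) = 6875/ 149784768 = 0.00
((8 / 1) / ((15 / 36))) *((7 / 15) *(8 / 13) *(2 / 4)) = 896 / 325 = 2.76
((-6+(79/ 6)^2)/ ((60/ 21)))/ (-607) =-8435/ 87408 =-0.10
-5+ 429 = 424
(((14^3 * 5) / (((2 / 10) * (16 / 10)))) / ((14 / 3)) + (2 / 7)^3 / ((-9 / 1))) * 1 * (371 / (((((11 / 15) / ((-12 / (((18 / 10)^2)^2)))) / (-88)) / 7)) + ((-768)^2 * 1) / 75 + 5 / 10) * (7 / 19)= 752817172386814601 / 610829100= 1232451388.43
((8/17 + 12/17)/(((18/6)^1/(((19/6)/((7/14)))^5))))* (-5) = -247609900/12393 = -19979.82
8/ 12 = 2/ 3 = 0.67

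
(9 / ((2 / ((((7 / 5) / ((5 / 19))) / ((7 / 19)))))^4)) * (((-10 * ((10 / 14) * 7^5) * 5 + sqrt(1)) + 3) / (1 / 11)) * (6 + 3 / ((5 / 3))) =-19680126615429160023 / 15625000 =-1259528103387.47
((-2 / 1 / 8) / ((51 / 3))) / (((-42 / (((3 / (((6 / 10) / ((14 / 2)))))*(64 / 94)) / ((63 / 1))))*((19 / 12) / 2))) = 160 / 956403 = 0.00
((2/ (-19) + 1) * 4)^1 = 68/ 19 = 3.58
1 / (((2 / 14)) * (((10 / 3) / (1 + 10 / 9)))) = 133 / 30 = 4.43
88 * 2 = 176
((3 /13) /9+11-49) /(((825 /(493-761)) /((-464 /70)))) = -92082656 /1126125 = -81.77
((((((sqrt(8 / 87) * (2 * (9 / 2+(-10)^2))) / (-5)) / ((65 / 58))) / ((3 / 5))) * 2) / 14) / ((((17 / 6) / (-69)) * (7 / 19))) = 730664 * sqrt(174) / 54145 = 178.01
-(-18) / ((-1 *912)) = -3 / 152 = -0.02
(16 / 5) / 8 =2 / 5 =0.40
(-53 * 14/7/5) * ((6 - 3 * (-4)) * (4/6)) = -1272/5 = -254.40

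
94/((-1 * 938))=-0.10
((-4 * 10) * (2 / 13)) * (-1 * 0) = 0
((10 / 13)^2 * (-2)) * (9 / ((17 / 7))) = -12600 / 2873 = -4.39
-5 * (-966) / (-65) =-966 / 13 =-74.31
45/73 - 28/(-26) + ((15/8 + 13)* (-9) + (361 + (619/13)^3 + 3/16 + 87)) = 277833239089/2566096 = 108270.79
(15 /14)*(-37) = -555 /14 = -39.64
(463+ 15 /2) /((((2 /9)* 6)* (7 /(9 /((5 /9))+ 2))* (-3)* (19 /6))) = -36699 /380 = -96.58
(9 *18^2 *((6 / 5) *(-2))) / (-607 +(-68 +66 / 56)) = 326592 / 31445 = 10.39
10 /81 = 0.12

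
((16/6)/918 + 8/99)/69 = 1268/1045143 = 0.00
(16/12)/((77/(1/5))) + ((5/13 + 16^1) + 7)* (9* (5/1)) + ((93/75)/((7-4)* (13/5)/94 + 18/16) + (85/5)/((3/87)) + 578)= 1609731735/757757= 2124.34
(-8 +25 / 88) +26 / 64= -2573 / 352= -7.31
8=8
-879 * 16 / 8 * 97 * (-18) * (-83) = -254765844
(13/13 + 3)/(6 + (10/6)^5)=972/4583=0.21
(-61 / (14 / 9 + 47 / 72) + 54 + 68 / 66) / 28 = 1712 / 1749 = 0.98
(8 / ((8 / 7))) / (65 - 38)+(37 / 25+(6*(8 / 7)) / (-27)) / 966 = 132127 / 507150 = 0.26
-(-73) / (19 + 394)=73 / 413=0.18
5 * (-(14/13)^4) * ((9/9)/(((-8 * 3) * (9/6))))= 48020/257049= 0.19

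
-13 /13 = -1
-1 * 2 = -2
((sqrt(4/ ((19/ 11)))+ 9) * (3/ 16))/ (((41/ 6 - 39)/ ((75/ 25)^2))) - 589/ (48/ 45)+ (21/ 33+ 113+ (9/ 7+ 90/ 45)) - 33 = -468.82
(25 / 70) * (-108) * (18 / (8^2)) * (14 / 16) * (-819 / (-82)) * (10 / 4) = -237.02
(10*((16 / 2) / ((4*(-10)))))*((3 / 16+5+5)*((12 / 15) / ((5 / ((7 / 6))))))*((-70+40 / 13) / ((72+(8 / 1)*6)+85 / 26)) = 2.06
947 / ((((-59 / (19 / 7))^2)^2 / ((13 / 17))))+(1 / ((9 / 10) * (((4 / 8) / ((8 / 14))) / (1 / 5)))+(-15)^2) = 1002698446720760 / 4451348915433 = 225.26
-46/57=-0.81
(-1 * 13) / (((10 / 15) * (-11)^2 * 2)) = -39 / 484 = -0.08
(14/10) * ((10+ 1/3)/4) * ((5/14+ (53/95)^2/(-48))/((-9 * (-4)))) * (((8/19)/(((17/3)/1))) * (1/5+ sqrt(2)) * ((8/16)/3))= 32963447/377793720000+ 32963447 * sqrt(2)/75558744000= 0.00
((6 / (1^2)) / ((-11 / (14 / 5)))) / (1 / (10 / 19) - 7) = 56 / 187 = 0.30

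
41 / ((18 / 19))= 779 / 18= 43.28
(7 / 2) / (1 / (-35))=-245 / 2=-122.50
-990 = -990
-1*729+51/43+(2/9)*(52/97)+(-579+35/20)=-195945295/150156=-1304.94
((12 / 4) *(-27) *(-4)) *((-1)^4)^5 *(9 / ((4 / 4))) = 2916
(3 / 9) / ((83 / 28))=28 / 249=0.11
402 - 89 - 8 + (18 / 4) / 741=150673 / 494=305.01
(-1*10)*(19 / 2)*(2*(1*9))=-1710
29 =29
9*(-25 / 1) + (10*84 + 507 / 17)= 10962 / 17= 644.82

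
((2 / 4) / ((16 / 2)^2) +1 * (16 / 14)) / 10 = 1031 / 8960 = 0.12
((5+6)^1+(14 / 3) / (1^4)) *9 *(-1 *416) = -58656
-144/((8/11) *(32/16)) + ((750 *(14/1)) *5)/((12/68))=297401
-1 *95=-95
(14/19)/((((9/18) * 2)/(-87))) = -1218/19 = -64.11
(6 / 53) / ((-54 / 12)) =-4 / 159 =-0.03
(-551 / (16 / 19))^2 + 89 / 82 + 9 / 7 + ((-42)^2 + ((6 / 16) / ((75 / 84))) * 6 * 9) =789665849199 / 1836800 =429913.90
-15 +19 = 4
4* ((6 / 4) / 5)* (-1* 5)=-6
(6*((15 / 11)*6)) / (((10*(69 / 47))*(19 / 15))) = 12690 / 4807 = 2.64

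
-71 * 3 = -213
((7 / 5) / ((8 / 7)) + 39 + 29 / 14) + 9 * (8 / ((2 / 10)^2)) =515843 / 280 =1842.30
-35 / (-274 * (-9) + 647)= -35 / 3113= -0.01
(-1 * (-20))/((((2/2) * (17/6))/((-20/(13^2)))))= -2400/2873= -0.84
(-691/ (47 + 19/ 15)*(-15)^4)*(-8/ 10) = 104945625/ 181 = 579810.08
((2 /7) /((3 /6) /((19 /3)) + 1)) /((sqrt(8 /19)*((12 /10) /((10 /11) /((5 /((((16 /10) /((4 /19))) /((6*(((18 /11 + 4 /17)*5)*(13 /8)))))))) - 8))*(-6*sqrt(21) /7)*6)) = 3235738*sqrt(798) /793303875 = 0.12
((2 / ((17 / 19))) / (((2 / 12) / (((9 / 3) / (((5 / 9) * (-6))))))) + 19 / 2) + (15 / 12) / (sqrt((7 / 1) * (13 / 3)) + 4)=-21341 / 7310 + 5 * sqrt(273) / 172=-2.44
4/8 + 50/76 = 22/19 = 1.16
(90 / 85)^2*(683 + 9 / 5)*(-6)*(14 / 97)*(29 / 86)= -1351219968 / 6027095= -224.19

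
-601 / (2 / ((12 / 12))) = -300.50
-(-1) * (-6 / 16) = -3 / 8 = -0.38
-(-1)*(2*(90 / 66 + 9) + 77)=1075 / 11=97.73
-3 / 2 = -1.50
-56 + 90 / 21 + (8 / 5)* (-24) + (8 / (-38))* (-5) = -59226 / 665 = -89.06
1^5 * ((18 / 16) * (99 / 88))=81 / 64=1.27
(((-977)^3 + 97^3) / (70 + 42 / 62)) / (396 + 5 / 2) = -57763053920 / 1746227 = -33078.78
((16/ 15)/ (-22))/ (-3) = 8/ 495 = 0.02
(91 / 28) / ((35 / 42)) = 3.90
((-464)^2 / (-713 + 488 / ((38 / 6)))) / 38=-8.91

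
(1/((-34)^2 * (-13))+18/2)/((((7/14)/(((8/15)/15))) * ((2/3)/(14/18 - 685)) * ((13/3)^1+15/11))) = -4580816119/39730275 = -115.30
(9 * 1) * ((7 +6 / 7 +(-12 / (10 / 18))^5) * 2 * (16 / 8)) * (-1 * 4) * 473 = 7005509470940112 / 21875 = 320251861528.69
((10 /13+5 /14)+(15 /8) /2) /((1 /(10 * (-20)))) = -75125 /182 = -412.77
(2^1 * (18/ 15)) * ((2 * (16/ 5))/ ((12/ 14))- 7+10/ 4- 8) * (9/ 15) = -906/ 125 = -7.25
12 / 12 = 1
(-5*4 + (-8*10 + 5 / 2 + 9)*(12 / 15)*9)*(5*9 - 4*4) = -74414 / 5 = -14882.80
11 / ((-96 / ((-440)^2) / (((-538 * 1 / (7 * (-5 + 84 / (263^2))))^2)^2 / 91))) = -127621295942860196754098714220776800 / 9368257716624111891017534193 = -13622735.39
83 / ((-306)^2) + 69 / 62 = 3233015 / 2902716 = 1.11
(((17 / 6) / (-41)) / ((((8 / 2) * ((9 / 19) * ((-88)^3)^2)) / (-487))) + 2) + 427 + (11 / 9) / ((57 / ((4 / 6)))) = 100572734815746969613 / 234427467775868928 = 429.01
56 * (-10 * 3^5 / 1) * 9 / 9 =-136080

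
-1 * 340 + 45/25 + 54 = -1421/5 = -284.20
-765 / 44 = -17.39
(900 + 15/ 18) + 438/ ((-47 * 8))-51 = 478649/ 564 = 848.67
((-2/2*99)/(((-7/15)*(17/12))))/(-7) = -21.39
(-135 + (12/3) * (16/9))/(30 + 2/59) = -67909/15948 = -4.26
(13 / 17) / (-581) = -13 / 9877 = -0.00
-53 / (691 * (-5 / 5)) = 53 / 691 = 0.08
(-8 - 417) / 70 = -85 / 14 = -6.07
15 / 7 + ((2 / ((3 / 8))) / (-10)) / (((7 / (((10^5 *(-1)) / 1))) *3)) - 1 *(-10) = 160765 / 63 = 2551.83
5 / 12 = 0.42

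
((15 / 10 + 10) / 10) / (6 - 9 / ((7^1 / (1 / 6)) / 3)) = 161 / 750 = 0.21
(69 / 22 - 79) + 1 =-1647 / 22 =-74.86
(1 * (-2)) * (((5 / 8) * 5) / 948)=-25 / 3792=-0.01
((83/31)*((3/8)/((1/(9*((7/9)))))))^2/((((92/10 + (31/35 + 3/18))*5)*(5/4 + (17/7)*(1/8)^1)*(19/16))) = 0.52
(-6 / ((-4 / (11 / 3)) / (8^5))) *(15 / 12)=225280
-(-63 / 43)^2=-2.15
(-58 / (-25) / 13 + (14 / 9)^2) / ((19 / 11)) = 1.50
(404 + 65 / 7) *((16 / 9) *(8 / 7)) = 370304 / 441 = 839.69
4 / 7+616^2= 2656196 / 7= 379456.57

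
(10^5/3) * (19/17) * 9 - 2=5699966/17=335292.12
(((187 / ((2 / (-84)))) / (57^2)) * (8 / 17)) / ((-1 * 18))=616 / 9747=0.06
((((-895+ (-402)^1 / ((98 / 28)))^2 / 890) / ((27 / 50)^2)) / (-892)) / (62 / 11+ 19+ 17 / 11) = -68709796375 / 408357899712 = -0.17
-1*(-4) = 4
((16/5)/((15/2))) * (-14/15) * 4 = -1792/1125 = -1.59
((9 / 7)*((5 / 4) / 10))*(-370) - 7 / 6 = -5093 / 84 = -60.63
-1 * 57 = -57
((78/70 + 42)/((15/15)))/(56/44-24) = -16599/8750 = -1.90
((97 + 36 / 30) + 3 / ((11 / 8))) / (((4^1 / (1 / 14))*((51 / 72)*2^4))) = 16563 / 104720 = 0.16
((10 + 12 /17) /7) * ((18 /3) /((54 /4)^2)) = 208 /4131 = 0.05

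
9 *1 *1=9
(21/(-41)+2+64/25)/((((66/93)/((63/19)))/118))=478076823/214225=2231.66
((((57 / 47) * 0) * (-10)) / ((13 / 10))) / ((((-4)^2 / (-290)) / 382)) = 0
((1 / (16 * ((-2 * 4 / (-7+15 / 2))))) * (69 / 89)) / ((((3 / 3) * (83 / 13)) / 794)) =-356109 / 945536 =-0.38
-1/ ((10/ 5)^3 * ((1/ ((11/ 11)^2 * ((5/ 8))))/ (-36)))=45/ 16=2.81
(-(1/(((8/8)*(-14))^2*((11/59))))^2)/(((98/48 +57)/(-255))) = 0.00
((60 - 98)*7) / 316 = -133 / 158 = -0.84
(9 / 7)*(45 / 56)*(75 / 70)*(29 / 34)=176175 / 186592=0.94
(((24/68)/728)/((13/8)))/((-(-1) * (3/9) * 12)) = 3/40222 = 0.00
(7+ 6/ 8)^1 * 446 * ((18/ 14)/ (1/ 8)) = 248868/ 7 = 35552.57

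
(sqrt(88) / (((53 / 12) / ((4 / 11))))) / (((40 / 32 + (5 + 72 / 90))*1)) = 0.11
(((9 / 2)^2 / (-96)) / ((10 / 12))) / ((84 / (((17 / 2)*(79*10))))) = -36261 / 1792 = -20.23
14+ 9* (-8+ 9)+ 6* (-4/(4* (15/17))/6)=328/15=21.87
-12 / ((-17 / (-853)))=-10236 / 17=-602.12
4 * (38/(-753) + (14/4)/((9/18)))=20932/753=27.80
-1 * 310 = -310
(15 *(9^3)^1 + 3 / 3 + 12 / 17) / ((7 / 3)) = 557772 / 119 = 4687.16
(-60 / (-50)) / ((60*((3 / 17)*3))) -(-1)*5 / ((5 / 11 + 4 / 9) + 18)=254557 / 841950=0.30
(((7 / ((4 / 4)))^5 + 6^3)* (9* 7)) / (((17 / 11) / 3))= 35390817 / 17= 2081812.76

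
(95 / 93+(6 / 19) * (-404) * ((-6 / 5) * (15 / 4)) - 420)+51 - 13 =341255 / 1767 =193.13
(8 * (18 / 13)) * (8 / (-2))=-576 / 13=-44.31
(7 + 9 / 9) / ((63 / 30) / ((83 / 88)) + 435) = 3320 / 181449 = 0.02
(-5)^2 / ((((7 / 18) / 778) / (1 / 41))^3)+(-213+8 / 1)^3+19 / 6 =-810010966029493 / 141839418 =-5710760.64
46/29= 1.59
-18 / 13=-1.38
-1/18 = -0.06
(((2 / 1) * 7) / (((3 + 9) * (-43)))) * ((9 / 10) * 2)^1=-21 / 430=-0.05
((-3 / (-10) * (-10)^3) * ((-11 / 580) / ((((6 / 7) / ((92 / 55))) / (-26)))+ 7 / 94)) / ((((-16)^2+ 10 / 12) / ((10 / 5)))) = -5087208 / 2100383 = -2.42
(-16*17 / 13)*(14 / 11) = -3808 / 143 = -26.63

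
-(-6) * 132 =792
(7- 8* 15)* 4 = -452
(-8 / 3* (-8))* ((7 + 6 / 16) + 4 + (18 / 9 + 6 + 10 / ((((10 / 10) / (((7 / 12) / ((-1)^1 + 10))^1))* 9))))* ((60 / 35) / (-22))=-604880 / 18711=-32.33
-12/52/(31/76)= -228/403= -0.57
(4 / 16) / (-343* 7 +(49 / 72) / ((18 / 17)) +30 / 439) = -0.00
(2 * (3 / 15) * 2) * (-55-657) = -2848 / 5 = -569.60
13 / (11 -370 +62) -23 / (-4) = 6779 / 1188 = 5.71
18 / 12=3 / 2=1.50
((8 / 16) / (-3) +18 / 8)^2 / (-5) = -125 / 144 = -0.87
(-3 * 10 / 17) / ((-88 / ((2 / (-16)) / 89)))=-15 / 532576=-0.00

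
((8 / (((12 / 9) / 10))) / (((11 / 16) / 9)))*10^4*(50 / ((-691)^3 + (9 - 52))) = -2160000000 / 1814666777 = -1.19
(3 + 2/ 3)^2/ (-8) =-121/ 72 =-1.68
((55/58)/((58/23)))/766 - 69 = -177799591/2576824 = -69.00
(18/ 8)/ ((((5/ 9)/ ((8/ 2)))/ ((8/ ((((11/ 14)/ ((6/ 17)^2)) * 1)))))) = 326592/ 15895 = 20.55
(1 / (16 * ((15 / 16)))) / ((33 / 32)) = 32 / 495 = 0.06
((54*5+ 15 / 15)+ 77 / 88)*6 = 6525 / 4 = 1631.25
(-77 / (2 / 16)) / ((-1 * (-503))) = -616 / 503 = -1.22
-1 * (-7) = 7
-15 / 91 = -0.16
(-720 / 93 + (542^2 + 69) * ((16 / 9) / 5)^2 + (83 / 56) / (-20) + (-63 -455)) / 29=514942531247 / 407786400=1262.78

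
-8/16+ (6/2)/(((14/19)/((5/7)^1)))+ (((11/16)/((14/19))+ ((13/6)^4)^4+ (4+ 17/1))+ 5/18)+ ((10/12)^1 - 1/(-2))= 32609001351612606577/138234385465344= 235896.45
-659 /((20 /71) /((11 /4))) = -514679 /80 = -6433.49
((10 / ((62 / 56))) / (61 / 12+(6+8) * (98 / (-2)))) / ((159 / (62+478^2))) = -255971520 / 13424953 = -19.07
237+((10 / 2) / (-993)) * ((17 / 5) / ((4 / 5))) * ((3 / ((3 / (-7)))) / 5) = 941483 / 3972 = 237.03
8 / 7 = 1.14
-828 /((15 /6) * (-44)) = 414 /55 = 7.53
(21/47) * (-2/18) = -0.05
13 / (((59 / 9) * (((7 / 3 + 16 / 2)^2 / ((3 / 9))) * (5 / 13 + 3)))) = 4563 / 2494756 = 0.00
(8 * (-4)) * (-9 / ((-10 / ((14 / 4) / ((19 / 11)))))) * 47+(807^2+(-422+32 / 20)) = 61568149 / 95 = 648085.78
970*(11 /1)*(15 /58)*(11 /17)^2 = 9683025 /8381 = 1155.35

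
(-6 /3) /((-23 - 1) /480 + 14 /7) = -40 /39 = -1.03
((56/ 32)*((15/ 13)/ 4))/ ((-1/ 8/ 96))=-5040/ 13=-387.69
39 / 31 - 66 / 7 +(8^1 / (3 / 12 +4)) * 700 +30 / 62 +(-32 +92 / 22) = 52028050 / 40579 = 1282.14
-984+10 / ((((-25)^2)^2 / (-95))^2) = -1201171874278 / 1220703125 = -984.00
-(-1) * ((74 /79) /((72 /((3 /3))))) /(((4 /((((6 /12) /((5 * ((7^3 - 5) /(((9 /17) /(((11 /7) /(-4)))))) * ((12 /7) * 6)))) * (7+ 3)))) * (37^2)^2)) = -49 /72842200681536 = -0.00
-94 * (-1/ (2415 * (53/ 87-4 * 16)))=-2726/ 4439575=-0.00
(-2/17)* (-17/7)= 2/7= 0.29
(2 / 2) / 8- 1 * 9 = -71 / 8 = -8.88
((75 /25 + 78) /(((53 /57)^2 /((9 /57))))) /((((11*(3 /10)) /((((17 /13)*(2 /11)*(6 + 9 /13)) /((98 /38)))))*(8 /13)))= 1946134755 /433018586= 4.49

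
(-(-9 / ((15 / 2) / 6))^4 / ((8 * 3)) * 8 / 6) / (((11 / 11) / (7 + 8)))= -279936 / 125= -2239.49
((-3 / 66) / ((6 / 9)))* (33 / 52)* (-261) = 2349 / 208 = 11.29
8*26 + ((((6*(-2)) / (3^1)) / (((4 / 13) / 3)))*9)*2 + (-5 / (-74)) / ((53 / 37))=-52359 / 106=-493.95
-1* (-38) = 38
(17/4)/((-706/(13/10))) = -221/28240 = -0.01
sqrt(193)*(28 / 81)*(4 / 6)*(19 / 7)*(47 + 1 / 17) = 121600*sqrt(193) / 4131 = 408.94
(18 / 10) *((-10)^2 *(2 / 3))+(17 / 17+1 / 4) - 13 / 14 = 3369 / 28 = 120.32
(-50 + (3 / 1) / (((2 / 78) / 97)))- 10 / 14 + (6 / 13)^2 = 13366124 / 1183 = 11298.50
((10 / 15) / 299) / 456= 1 / 204516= 0.00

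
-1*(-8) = 8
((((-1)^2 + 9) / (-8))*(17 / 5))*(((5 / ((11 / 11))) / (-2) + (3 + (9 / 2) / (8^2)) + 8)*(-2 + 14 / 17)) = 5485 / 128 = 42.85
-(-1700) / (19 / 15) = 25500 / 19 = 1342.11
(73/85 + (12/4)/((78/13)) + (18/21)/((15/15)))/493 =0.00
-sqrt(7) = -2.65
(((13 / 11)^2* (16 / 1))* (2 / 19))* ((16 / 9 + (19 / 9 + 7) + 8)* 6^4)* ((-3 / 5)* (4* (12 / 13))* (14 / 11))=-4106059776 / 25289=-162365.45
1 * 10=10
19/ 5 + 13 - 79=-311/ 5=-62.20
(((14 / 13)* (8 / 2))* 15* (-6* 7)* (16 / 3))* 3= -564480 / 13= -43421.54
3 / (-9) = -1 / 3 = -0.33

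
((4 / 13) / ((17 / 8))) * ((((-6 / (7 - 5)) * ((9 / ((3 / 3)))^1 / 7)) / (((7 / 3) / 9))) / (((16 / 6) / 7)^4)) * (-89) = 9103.25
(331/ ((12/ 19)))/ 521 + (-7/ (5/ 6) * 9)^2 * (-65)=-371497.39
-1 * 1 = -1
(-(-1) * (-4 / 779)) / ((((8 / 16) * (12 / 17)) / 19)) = -0.28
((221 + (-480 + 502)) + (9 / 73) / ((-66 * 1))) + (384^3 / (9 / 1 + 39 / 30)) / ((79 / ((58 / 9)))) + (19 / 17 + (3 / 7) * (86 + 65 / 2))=348921043237934 / 777547309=448745.74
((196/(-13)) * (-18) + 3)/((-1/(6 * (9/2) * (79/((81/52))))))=-375724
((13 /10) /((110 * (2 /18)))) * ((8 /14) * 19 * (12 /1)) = 26676 /1925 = 13.86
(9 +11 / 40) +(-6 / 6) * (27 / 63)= 2477 / 280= 8.85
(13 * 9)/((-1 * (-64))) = 117/64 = 1.83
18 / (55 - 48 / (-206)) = 1854 / 5689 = 0.33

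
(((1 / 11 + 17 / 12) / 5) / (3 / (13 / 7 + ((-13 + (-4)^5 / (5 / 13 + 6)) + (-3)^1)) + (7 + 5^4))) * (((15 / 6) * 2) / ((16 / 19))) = 383397181 / 135344751168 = 0.00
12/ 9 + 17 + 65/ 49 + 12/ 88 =64021/ 3234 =19.80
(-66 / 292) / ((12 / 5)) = -55 / 584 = -0.09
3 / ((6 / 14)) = 7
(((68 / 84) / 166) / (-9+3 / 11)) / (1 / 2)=-187 / 167328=-0.00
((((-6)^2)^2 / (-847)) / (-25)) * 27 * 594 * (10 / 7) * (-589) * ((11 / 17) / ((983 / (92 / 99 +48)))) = -171147831552 / 6433735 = -26601.63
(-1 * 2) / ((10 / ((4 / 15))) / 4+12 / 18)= -48 / 241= -0.20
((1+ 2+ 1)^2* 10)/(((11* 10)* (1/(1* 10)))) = 160/11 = 14.55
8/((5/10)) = 16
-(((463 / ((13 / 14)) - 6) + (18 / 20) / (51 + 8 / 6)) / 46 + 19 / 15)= -11.98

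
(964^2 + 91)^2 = 863760195769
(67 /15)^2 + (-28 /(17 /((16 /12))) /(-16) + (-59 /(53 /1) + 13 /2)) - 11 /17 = 10066553 /405450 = 24.83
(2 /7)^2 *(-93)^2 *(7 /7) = 34596 /49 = 706.04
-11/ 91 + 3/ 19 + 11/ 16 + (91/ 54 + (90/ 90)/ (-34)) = 30224377/ 12697776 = 2.38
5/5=1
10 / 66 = 0.15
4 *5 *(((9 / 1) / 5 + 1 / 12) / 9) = 113 / 27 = 4.19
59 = 59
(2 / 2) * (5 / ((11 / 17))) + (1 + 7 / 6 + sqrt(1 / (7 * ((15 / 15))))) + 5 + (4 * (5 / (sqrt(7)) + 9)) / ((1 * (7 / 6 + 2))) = 139 * sqrt(7) / 133 + 32933 / 1254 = 29.03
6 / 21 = 2 / 7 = 0.29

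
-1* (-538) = 538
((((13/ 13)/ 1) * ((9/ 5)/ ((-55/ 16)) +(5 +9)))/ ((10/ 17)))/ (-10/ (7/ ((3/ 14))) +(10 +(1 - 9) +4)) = 4.02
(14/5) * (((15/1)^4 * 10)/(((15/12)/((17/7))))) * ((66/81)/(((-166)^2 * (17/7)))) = 231000/6889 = 33.53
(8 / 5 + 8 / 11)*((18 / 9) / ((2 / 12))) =1536 / 55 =27.93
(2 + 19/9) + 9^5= 531478/9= 59053.11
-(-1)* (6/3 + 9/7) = 23/7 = 3.29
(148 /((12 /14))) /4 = 259 /6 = 43.17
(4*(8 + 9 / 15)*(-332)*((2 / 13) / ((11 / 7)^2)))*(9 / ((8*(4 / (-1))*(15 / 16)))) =213.46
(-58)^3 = -195112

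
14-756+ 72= -670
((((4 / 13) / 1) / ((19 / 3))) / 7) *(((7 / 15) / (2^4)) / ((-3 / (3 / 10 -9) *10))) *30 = 87 / 49400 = 0.00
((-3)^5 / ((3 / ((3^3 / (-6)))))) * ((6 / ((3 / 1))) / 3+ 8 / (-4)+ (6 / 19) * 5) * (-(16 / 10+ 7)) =-73143 / 95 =-769.93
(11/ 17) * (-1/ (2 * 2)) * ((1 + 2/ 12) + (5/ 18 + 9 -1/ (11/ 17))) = -1.44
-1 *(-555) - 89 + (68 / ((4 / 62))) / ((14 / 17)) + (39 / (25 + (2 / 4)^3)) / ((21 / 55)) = 2462141 / 1407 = 1749.92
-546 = -546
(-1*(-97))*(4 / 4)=97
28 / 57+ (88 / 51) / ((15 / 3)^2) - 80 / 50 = -8396 / 8075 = -1.04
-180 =-180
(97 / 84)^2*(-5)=-47045 / 7056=-6.67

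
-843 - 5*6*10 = -1143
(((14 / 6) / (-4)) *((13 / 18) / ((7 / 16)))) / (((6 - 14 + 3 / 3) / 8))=208 / 189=1.10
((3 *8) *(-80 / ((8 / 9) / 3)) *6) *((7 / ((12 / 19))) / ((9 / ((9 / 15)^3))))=-258552 / 25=-10342.08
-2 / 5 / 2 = -1 / 5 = -0.20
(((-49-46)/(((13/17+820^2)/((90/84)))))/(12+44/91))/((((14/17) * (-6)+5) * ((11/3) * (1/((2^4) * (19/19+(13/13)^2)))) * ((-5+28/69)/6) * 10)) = 0.00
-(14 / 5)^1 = -14 / 5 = -2.80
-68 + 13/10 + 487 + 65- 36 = 4493/10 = 449.30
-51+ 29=-22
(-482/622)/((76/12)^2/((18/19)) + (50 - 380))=39042/14492911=0.00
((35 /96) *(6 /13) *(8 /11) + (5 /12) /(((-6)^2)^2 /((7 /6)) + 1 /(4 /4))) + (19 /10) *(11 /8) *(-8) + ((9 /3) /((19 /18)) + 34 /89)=-1982130503861 /112921834740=-17.55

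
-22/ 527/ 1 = -22/ 527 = -0.04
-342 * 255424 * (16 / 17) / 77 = -1397680128 / 1309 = -1067746.47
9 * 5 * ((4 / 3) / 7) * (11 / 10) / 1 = 66 / 7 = 9.43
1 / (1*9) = 1 / 9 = 0.11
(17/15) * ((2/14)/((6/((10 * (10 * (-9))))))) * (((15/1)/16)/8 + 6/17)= -5115/448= -11.42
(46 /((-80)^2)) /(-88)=-23 /281600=-0.00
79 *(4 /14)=158 /7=22.57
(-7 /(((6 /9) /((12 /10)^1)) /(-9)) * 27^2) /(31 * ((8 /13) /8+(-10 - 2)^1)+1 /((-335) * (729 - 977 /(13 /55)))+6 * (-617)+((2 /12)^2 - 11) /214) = -20.30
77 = 77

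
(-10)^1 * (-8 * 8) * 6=3840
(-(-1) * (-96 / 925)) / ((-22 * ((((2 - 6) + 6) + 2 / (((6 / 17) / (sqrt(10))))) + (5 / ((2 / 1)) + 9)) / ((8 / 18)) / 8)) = -82944 / 50864825 + 34816 * sqrt(10) / 50864825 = 0.00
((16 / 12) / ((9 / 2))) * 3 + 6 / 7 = 1.75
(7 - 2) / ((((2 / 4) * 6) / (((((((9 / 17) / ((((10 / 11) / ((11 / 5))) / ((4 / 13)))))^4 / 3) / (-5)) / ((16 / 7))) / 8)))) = -1093873369743 / 7454510253125000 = -0.00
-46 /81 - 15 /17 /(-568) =-442961 /782136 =-0.57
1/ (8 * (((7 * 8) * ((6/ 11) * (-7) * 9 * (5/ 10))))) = -11/ 84672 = -0.00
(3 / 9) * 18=6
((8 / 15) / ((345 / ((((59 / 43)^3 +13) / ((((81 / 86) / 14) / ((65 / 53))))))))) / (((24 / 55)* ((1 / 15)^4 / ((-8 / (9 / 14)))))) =-115752837200000 / 182568411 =-634024.45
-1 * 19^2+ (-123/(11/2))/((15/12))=-20839/55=-378.89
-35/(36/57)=-665/12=-55.42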